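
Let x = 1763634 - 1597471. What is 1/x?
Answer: 1/166163 ≈ 6.0182e-6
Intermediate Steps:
x = 166163
1/x = 1/166163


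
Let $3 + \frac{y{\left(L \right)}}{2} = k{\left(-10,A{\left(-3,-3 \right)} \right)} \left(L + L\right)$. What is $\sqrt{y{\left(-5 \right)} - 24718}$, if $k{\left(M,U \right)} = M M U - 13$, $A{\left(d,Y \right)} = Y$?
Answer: $4 i \sqrt{1154} \approx 135.88 i$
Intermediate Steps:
$k{\left(M,U \right)} = -13 + U M^{2}$ ($k{\left(M,U \right)} = M^{2} U - 13 = U M^{2} - 13 = -13 + U M^{2}$)
$y{\left(L \right)} = -6 - 1252 L$ ($y{\left(L \right)} = -6 + 2 \left(-13 - 3 \left(-10\right)^{2}\right) \left(L + L\right) = -6 + 2 \left(-13 - 300\right) 2 L = -6 + 2 \left(- 313 \cdot 2 L\right) = -6 + 2 \left(- 626 L\right) = -6 - 1252 L$)
$\sqrt{y{\left(-5 \right)} - 24718} = \sqrt{\left(-6 - -6260\right) - 24718} = \sqrt{\left(-6 + 6260\right) - 24718} = \sqrt{6254 - 24718} = \sqrt{-18464} = 4 i \sqrt{1154}$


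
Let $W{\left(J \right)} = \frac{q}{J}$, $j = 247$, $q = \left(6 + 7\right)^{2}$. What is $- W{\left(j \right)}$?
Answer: $- \frac{13}{19} \approx -0.68421$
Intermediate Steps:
$q = 169$ ($q = 13^{2} = 169$)
$W{\left(J \right)} = \frac{169}{J}$
$- W{\left(j \right)} = - \frac{169}{247} = \left(-1\right) \frac{13}{19} = - \frac{13}{19}$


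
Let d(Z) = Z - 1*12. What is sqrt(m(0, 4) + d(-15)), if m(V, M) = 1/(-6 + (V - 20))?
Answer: I*sqrt(18278)/26 ≈ 5.1999*I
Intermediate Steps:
m(V, M) = 1/(-26 + V) (m(V, M) = 1/(-6 + (-20 + V)) = 1/(-26 + V))
d(Z) = -12 + Z (d(Z) = Z - 12 = -12 + Z)
sqrt(m(0, 4) + d(-15)) = sqrt(1/(-26 + 0) + (-12 - 15)) = sqrt(1/(-26) - 27) = sqrt(-1/26 - 27) = sqrt(-703/26) = I*sqrt(18278)/26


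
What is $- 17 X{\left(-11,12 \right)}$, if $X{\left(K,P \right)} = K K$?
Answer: $-2057$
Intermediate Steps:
$X{\left(K,P \right)} = K^{2}$
$- 17 X{\left(-11,12 \right)} = - 17 \left(-11\right)^{2} = \left(-17\right) 121 = -2057$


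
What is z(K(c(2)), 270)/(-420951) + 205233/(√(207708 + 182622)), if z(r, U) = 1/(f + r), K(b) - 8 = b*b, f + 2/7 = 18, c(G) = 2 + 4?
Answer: -7/181850832 + 68411*√43370/43370 ≈ 328.50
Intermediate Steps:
c(G) = 6
f = 124/7 (f = -2/7 + 18 = 124/7 ≈ 17.714)
K(b) = 8 + b² (K(b) = 8 + b*b = 8 + b²)
z(r, U) = 1/(124/7 + r)
z(K(c(2)), 270)/(-420951) + 205233/(√(207708 + 182622)) = (7/(124 + 7*(8 + 6²)))/(-420951) + 205233/(√(207708 + 182622)) = (7/(124 + 7*(8 + 36)))*(-1/420951) + 205233/(√390330) = (7/(124 + 7*44))*(-1/420951) + 205233/((3*√43370)) = (7/(124 + 308))*(-1/420951) + 205233*(√43370/130110) = (7/432)*(-1/420951) + 68411*√43370/43370 = -7/181850832 + 68411*√43370/43370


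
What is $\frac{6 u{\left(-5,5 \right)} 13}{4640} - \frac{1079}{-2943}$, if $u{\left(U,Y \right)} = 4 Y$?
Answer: $\frac{239941}{341388} \approx 0.70284$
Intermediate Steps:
$\frac{6 u{\left(-5,5 \right)} 13}{4640} - \frac{1079}{-2943} = \frac{6 \cdot 4 \cdot 5 \cdot 13}{4640} - \frac{1079}{-2943} = 6 \cdot 20 \cdot 13 \cdot \frac{1}{4640} - - \frac{1079}{2943} = 120 \cdot 13 \cdot \frac{1}{4640} + \frac{1079}{2943} = 1560 \cdot \frac{1}{4640} + \frac{1079}{2943} = \frac{39}{116} + \frac{1079}{2943} = \frac{239941}{341388}$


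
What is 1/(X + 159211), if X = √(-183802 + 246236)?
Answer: 159211/25348080087 - √62434/25348080087 ≈ 6.2711e-6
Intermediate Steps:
X = √62434 ≈ 249.87
1/(X + 159211) = 1/(√62434 + 159211) = 1/(159211 + √62434)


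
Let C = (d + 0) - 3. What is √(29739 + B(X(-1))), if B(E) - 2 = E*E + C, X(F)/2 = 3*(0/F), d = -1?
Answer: √29737 ≈ 172.44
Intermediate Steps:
C = -4 (C = (-1 + 0) - 3 = -1 - 3 = -4)
X(F) = 0 (X(F) = 2*(3*(0/F)) = 2*(3*0) = 2*0 = 0)
B(E) = -2 + E² (B(E) = 2 + (E*E - 4) = 2 + (E² - 4) = 2 + (-4 + E²) = -2 + E²)
√(29739 + B(X(-1))) = √(29739 + (-2 + 0²)) = √(29739 + (-2 + 0)) = √(29739 - 2) = √29737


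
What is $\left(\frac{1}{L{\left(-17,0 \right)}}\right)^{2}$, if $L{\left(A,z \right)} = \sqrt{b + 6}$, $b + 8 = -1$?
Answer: $- \frac{1}{3} \approx -0.33333$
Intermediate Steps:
$b = -9$ ($b = -8 - 1 = -9$)
$L{\left(A,z \right)} = i \sqrt{3}$ ($L{\left(A,z \right)} = \sqrt{-9 + 6} = \sqrt{-3} = i \sqrt{3}$)
$\left(\frac{1}{L{\left(-17,0 \right)}}\right)^{2} = \left(\frac{1}{i \sqrt{3}}\right)^{2} = \left(- \frac{i \sqrt{3}}{3}\right)^{2} = - \frac{1}{3}$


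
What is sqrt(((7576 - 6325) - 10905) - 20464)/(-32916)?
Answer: -37*I*sqrt(22)/32916 ≈ -0.0052724*I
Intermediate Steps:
sqrt(((7576 - 6325) - 10905) - 20464)/(-32916) = sqrt((1251 - 10905) - 20464)*(-1/32916) = sqrt(-9654 - 20464)*(-1/32916) = sqrt(-30118)*(-1/32916) = (37*I*sqrt(22))*(-1/32916) = -37*I*sqrt(22)/32916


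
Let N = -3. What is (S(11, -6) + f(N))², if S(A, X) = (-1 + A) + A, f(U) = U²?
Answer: 900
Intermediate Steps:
S(A, X) = -1 + 2*A
(S(11, -6) + f(N))² = ((-1 + 2*11) + (-3)²)² = ((-1 + 22) + 9)² = (21 + 9)² = 30² = 900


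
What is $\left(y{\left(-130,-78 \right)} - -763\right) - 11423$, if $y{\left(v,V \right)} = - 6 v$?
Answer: $-9880$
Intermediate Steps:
$\left(y{\left(-130,-78 \right)} - -763\right) - 11423 = \left(\left(-6\right) \left(-130\right) - -763\right) - 11423 = \left(780 + \left(-57 + 820\right)\right) - 11423 = \left(780 + 763\right) - 11423 = 1543 - 11423 = -9880$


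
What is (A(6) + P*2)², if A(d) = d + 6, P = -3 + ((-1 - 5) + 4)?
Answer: 4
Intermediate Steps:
P = -5 (P = -3 + (-6 + 4) = -3 - 2 = -5)
A(d) = 6 + d
(A(6) + P*2)² = ((6 + 6) - 5*2)² = (12 - 10)² = 2² = 4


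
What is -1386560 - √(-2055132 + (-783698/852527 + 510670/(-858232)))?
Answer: -1386560 - I*√68761564681236302872066211921/182916488066 ≈ -1.3866e+6 - 1433.6*I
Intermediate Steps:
-1386560 - √(-2055132 + (-783698/852527 + 510670/(-858232))) = -1386560 - √(-2055132 + (-783698*1/852527 + 510670*(-1/858232))) = -1386560 - √(-2055132 + (-783698/852527 - 255335/429116)) = -1386560 - √(-2055132 - 553977332513/365832976132) = -1386560 - √(-751835609881441937/365832976132) = -1386560 - I*√68761564681236302872066211921/182916488066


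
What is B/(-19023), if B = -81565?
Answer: 81565/19023 ≈ 4.2877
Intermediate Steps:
B/(-19023) = -81565/(-19023) = -81565*(-1/19023) = 81565/19023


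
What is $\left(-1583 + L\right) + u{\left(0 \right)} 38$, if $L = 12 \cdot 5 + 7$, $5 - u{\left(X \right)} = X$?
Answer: $-1326$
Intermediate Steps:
$u{\left(X \right)} = 5 - X$
$L = 67$ ($L = 60 + 7 = 67$)
$\left(-1583 + L\right) + u{\left(0 \right)} 38 = \left(-1583 + 67\right) + \left(5 - 0\right) 38 = -1516 + \left(5 + 0\right) 38 = -1516 + 5 \cdot 38 = -1516 + 190 = -1326$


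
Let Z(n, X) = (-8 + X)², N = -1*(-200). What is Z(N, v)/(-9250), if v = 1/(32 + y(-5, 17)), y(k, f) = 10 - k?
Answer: -1125/163466 ≈ -0.0068822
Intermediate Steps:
v = 1/47 (v = 1/(32 + (10 - 1*(-5))) = 1/(32 + (10 + 5)) = 1/(32 + 15) = 1/47 ≈ 0.021277)
N = 200
Z(N, v)/(-9250) = (-8 + 1/47)²/(-9250) = (-375/47)²*(-1/9250) = (140625/2209)*(-1/9250) = -1125/163466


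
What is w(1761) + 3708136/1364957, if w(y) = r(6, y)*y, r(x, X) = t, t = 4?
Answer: 9618465244/1364957 ≈ 7046.7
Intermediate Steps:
r(x, X) = 4
w(y) = 4*y
w(1761) + 3708136/1364957 = 4*1761 + 3708136/1364957 = 7044 + 3708136*(1/1364957) = 7044 + 3708136/1364957 = 9618465244/1364957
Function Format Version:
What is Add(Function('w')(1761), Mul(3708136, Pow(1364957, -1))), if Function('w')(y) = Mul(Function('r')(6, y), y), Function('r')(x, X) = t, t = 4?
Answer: Rational(9618465244, 1364957) ≈ 7046.7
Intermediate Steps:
Function('r')(x, X) = 4
Function('w')(y) = Mul(4, y)
Add(Function('w')(1761), Mul(3708136, Pow(1364957, -1))) = Add(Mul(4, 1761), Mul(3708136, Pow(1364957, -1))) = Add(7044, Mul(3708136, Rational(1, 1364957))) = Add(7044, Rational(3708136, 1364957)) = Rational(9618465244, 1364957)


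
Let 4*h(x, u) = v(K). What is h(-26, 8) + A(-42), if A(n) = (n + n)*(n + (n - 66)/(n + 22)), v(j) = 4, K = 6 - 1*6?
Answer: 15377/5 ≈ 3075.4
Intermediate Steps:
K = 0 (K = 6 - 6 = 0)
A(n) = 2*n*(n + (-66 + n)/(22 + n)) (A(n) = (2*n)*(n + (-66 + n)/(22 + n)) = 2*n*(n + (-66 + n)/(22 + n)))
h(x, u) = 1 (h(x, u) = (¼)*4 = 1)
h(-26, 8) + A(-42) = 1 + 2*(-42)*(-66 + (-42)² + 23*(-42))/(22 - 42) = 1 + 2*(-42)*(-66 + 1764 - 966)/(-20) = 1 + 2*(-42)*(-1/20)*732 = 1 + 15372/5 = 15377/5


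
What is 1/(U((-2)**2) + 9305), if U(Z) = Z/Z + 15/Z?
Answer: 4/37239 ≈ 0.00010741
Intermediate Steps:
U(Z) = 1 + 15/Z
1/(U((-2)**2) + 9305) = 1/((15 + (-2)**2)/((-2)**2) + 9305) = 1/((15 + 4)/4 + 9305) = 1/((1/4)*19 + 9305) = 1/(19/4 + 9305) = 1/(37239/4) = 4/37239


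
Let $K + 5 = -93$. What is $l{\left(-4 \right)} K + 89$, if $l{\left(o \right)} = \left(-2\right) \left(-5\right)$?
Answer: $-891$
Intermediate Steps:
$K = -98$ ($K = -5 - 93 = -98$)
$l{\left(o \right)} = 10$
$l{\left(-4 \right)} K + 89 = 10 \left(-98\right) + 89 = -980 + 89 = -891$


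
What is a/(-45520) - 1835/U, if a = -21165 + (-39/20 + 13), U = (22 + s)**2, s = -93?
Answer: 462157239/4589326400 ≈ 0.10070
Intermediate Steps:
U = 5041 (U = (22 - 93)**2 = (-71)**2 = 5041)
a = -423079/20 (a = -21165 + (-39*1/20 + 13) = -21165 + (-39/20 + 13) = -21165 + 221/20 = -423079/20 ≈ -21154.)
a/(-45520) - 1835/U = -423079/20/(-45520) - 1835/5041 = -423079/20*(-1/45520) - 1835*1/5041 = 423079/910400 - 1835/5041 = 462157239/4589326400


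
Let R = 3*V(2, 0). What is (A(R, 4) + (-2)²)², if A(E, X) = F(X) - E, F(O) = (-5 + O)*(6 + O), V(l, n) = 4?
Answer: 324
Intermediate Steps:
R = 12 (R = 3*4 = 12)
A(E, X) = -30 + X + X² - E (A(E, X) = (-30 + X + X²) - E = -30 + X + X² - E)
(A(R, 4) + (-2)²)² = ((-30 + 4 + 4² - 1*12) + (-2)²)² = ((-30 + 4 + 16 - 12) + 4)² = (-22 + 4)² = (-18)² = 324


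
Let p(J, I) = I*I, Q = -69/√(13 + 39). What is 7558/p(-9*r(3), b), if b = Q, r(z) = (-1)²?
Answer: 393016/4761 ≈ 82.549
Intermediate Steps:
r(z) = 1
Q = -69*√13/26 ≈ -9.5686
b = -69*√13/26 ≈ -9.5686
p(J, I) = I²
7558/p(-9*r(3), b) = 7558/((-69*√13/26)²) = 7558/(4761/52) = 7558*(52/4761) = 393016/4761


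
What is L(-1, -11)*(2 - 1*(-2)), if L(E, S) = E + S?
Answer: -48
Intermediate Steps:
L(-1, -11)*(2 - 1*(-2)) = (-1 - 11)*(2 - 1*(-2)) = -12*(2 + 2) = -12*4 = -48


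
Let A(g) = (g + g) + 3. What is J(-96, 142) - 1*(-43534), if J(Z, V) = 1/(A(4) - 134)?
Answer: 5354681/123 ≈ 43534.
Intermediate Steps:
A(g) = 3 + 2*g (A(g) = 2*g + 3 = 3 + 2*g)
J(Z, V) = -1/123 (J(Z, V) = 1/((3 + 2*4) - 134) = 1/((3 + 8) - 134) = 1/(11 - 134) = 1/(-123) = -1/123)
J(-96, 142) - 1*(-43534) = -1/123 - 1*(-43534) = -1/123 + 43534 = 5354681/123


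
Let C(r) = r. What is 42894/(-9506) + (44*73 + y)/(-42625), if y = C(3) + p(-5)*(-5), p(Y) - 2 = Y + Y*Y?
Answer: -185787288/40519325 ≈ -4.5852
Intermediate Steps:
p(Y) = 2 + Y + Y² (p(Y) = 2 + (Y + Y*Y) = 2 + (Y + Y²) = 2 + Y + Y²)
y = -107 (y = 3 + (2 - 5 + (-5)²)*(-5) = 3 + (2 - 5 + 25)*(-5) = 3 + 22*(-5) = 3 - 110 = -107)
42894/(-9506) + (44*73 + y)/(-42625) = 42894/(-9506) + (44*73 - 107)/(-42625) = 42894*(-1/9506) + (3212 - 107)*(-1/42625) = -21447/4753 + 3105*(-1/42625) = -21447/4753 - 621/8525 = -185787288/40519325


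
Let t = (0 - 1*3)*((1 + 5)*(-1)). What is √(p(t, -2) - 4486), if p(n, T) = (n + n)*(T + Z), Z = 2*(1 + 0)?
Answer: I*√4486 ≈ 66.978*I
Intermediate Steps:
Z = 2 (Z = 2*1 = 2)
t = 18 (t = (0 - 3)*(6*(-1)) = -3*(-6) = 18)
p(n, T) = 2*n*(2 + T) (p(n, T) = (n + n)*(T + 2) = (2*n)*(2 + T) = 2*n*(2 + T))
√(p(t, -2) - 4486) = √(2*18*(2 - 2) - 4486) = √(2*18*0 - 4486) = √(0 - 4486) = √(-4486) = I*√4486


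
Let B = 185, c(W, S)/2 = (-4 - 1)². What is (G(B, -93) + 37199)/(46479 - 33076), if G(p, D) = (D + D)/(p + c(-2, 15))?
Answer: 8741579/3149705 ≈ 2.7754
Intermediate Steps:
c(W, S) = 50 (c(W, S) = 2*(-4 - 1)² = 2*(-5)² = 2*25 = 50)
G(p, D) = 2*D/(50 + p) (G(p, D) = (D + D)/(p + 50) = (2*D)/(50 + p) = 2*D/(50 + p))
(G(B, -93) + 37199)/(46479 - 33076) = (2*(-93)/(50 + 185) + 37199)/(46479 - 33076) = (2*(-93)/235 + 37199)/13403 = (2*(-93)*(1/235) + 37199)*(1/13403) = (-186/235 + 37199)*(1/13403) = (8741579/235)*(1/13403) = 8741579/3149705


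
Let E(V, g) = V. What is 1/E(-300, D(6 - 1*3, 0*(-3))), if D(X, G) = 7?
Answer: -1/300 ≈ -0.0033333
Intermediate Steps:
1/E(-300, D(6 - 1*3, 0*(-3))) = 1/(-300) = -1/300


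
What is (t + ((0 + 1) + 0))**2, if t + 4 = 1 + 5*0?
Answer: 4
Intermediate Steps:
t = -3 (t = -4 + (1 + 5*0) = -4 + (1 + 0) = -4 + 1 = -3)
(t + ((0 + 1) + 0))**2 = (-3 + ((0 + 1) + 0))**2 = (-3 + (1 + 0))**2 = (-3 + 1)**2 = (-2)**2 = 4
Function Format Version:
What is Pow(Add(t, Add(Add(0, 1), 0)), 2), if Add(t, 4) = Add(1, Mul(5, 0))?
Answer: 4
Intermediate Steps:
t = -3 (t = Add(-4, Add(1, Mul(5, 0))) = Add(-4, Add(1, 0)) = Add(-4, 1) = -3)
Pow(Add(t, Add(Add(0, 1), 0)), 2) = Pow(Add(-3, Add(Add(0, 1), 0)), 2) = Pow(Add(-3, Add(1, 0)), 2) = Pow(Add(-3, 1), 2) = Pow(-2, 2) = 4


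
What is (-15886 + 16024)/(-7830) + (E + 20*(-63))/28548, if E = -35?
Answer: -260731/4139460 ≈ -0.062987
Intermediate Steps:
(-15886 + 16024)/(-7830) + (E + 20*(-63))/28548 = (-15886 + 16024)/(-7830) + (-35 + 20*(-63))/28548 = 138*(-1/7830) + (-35 - 1260)*(1/28548) = -23/1305 - 1295*1/28548 = -23/1305 - 1295/28548 = -260731/4139460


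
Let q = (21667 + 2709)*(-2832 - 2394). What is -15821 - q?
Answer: 127373155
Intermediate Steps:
q = -127388976 (q = 24376*(-5226) = -127388976)
-15821 - q = -15821 - 1*(-127388976) = -15821 + 127388976 = 127373155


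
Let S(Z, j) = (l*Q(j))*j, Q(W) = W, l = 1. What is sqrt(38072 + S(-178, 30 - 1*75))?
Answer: sqrt(40097) ≈ 200.24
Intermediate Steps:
S(Z, j) = j**2 (S(Z, j) = (1*j)*j = j*j = j**2)
sqrt(38072 + S(-178, 30 - 1*75)) = sqrt(38072 + (30 - 1*75)**2) = sqrt(38072 + (30 - 75)**2) = sqrt(38072 + (-45)**2) = sqrt(38072 + 2025) = sqrt(40097)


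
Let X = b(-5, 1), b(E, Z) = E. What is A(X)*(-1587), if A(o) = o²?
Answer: -39675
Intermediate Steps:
X = -5
A(X)*(-1587) = (-5)²*(-1587) = 25*(-1587) = -39675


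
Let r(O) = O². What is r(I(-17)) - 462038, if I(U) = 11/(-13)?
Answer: -78084301/169 ≈ -4.6204e+5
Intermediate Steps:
I(U) = -11/13 (I(U) = 11*(-1/13) = -11/13)
r(I(-17)) - 462038 = (-11/13)² - 462038 = 121/169 - 462038 = -78084301/169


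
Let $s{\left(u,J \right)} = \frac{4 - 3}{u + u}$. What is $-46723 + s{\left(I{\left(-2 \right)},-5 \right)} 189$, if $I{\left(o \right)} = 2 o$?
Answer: $- \frac{373973}{8} \approx -46747.0$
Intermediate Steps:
$s{\left(u,J \right)} = \frac{1}{2 u}$ ($s{\left(u,J \right)} = 1 \frac{1}{2 u} = \frac{1}{2 u}$)
$-46723 + s{\left(I{\left(-2 \right)},-5 \right)} 189 = -46723 + \frac{1}{2 \cdot 2 \left(-2\right)} 189 = -46723 + \frac{1}{2 \left(-4\right)} 189 = -46723 + \frac{1}{2} \left(- \frac{1}{4}\right) 189 = -46723 - \frac{189}{8} = - \frac{373973}{8}$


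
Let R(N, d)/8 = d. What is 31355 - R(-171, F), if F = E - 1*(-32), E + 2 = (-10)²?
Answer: 30315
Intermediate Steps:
E = 98 (E = -2 + (-10)² = -2 + 100 = 98)
F = 130 (F = 98 - 1*(-32) = 98 + 32 = 130)
R(N, d) = 8*d
31355 - R(-171, F) = 31355 - 8*130 = 31355 - 1*1040 = 31355 - 1040 = 30315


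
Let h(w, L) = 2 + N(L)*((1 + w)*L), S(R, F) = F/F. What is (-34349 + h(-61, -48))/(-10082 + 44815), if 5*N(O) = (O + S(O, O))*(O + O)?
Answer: 2564565/34733 ≈ 73.837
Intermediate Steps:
S(R, F) = 1
N(O) = 2*O*(1 + O)/5 (N(O) = ((O + 1)*(O + O))/5 = ((1 + O)*(2*O))/5 = (2*O*(1 + O))/5 = 2*O*(1 + O)/5)
h(w, L) = 2 + 2*L²*(1 + L)*(1 + w)/5 (h(w, L) = 2 + (2*L*(1 + L)/5)*((1 + w)*L) = 2 + (2*L*(1 + L)/5)*(L*(1 + w)) = 2 + 2*L²*(1 + L)*(1 + w)/5)
(-34349 + h(-61, -48))/(-10082 + 44815) = (-34349 + (2 + (⅖)*(-48)²*(1 - 48) + (⅖)*(-61)*(-48)²*(1 - 48)))/(-10082 + 44815) = (-34349 + (2 + (⅖)*2304*(-47) + (⅖)*(-61)*2304*(-47)))/34733 = (-34349 + (2 - 216576/5 + 13211136/5))*(1/34733) = (-34349 + 2598914)*(1/34733) = 2564565*(1/34733) = 2564565/34733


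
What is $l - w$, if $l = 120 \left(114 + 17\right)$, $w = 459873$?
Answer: $-444153$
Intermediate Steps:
$l = 15720$ ($l = 120 \cdot 131 = 15720$)
$l - w = 15720 - 459873 = -444153$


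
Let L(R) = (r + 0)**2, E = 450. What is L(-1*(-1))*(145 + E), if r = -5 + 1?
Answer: 9520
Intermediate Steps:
r = -4
L(R) = 16 (L(R) = (-4 + 0)**2 = (-4)**2 = 16)
L(-1*(-1))*(145 + E) = 16*(145 + 450) = 16*595 = 9520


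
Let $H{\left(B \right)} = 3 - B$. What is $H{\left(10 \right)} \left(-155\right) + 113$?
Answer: $1198$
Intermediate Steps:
$H{\left(10 \right)} \left(-155\right) + 113 = \left(3 - 10\right) \left(-155\right) + 113 = \left(-7\right) \left(-155\right) + 113 = 1085 + 113 = 1198$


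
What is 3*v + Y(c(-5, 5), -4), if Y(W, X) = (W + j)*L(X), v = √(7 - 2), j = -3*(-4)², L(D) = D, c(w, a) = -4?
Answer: 208 + 3*√5 ≈ 214.71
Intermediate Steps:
j = -48 (j = -3*16 = -48)
v = √5 ≈ 2.2361
Y(W, X) = X*(-48 + W) (Y(W, X) = (W - 48)*X = (-48 + W)*X = X*(-48 + W))
3*v + Y(c(-5, 5), -4) = 3*√5 - 4*(-48 - 4) = 3*√5 - 4*(-52) = 3*√5 + 208 = 208 + 3*√5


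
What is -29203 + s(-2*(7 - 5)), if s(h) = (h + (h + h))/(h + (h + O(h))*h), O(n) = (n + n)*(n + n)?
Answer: -1781380/61 ≈ -29203.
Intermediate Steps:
O(n) = 4*n² (O(n) = (2*n)*(2*n) = 4*n²)
s(h) = 3*h/(h + h*(h + 4*h²)) (s(h) = (h + (h + h))/(h + (h + 4*h²)*h) = (h + 2*h)/(h + h*(h + 4*h²)) = (3*h)/(h + h*(h + 4*h²)) = 3*h/(h + h*(h + 4*h²)))
-29203 + s(-2*(7 - 5)) = -29203 + 3/(1 - 2*(7 - 5) + 4*(-2*(7 - 5))²) = -29203 + 3/(1 - 2*2 + 4*(-2*2)²) = -29203 + 3/(1 - 4 + 4*(-4)²) = -29203 + 3/(1 - 4 + 4*16) = -29203 + 3/(1 - 4 + 64) = -29203 + 3/61 = -1781380/61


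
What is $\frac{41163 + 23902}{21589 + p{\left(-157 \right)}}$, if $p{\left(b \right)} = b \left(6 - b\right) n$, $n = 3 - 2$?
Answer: $- \frac{65065}{4002} \approx -16.258$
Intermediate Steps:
$n = 1$
$p{\left(b \right)} = b \left(6 - b\right)$ ($p{\left(b \right)} = b \left(6 - b\right) 1 = b \left(6 - b\right)$)
$\frac{41163 + 23902}{21589 + p{\left(-157 \right)}} = \frac{41163 + 23902}{21589 - 157 \left(6 - -157\right)} = \frac{65065}{21589 - 157 \left(6 + 157\right)} = \frac{65065}{21589 - 25591} = \frac{65065}{-4002} = 65065 \left(- \frac{1}{4002}\right) = - \frac{65065}{4002}$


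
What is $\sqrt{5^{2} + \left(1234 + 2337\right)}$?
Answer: $2 \sqrt{899} \approx 59.967$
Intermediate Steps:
$\sqrt{5^{2} + \left(1234 + 2337\right)} = \sqrt{25 + 3571} = \sqrt{3596} = 2 \sqrt{899}$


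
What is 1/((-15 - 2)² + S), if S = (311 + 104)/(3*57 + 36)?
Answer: 207/60238 ≈ 0.0034364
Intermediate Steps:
S = 415/207 (S = 415/(171 + 36) = 415/207 ≈ 2.0048)
1/((-15 - 2)² + S) = 1/((-15 - 2)² + 415/207) = 1/((-17)² + 415/207) = 1/(289 + 415/207) = 1/(60238/207) = 207/60238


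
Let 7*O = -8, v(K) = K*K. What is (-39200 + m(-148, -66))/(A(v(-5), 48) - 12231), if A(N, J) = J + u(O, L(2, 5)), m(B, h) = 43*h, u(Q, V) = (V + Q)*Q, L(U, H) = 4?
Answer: 2059862/597127 ≈ 3.4496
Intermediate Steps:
v(K) = K²
O = -8/7 (O = (⅐)*(-8) = -8/7 ≈ -1.1429)
u(Q, V) = Q*(Q + V) (u(Q, V) = (Q + V)*Q = Q*(Q + V))
A(N, J) = -160/49 + J (A(N, J) = J - 8*(-8/7 + 4)/7 = J - 8/7*20/7 = J - 160/49 = -160/49 + J)
(-39200 + m(-148, -66))/(A(v(-5), 48) - 12231) = (-39200 + 43*(-66))/((-160/49 + 48) - 12231) = (-39200 - 2838)/(2192/49 - 12231) = -42038/(-597127/49) = -42038*(-49/597127) = 2059862/597127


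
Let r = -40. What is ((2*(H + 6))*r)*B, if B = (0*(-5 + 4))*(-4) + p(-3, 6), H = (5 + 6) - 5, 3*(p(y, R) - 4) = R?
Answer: -5760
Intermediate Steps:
p(y, R) = 4 + R/3
H = 6 (H = 11 - 5 = 6)
B = 6 (B = (0*(-5 + 4))*(-4) + (4 + (⅓)*6) = (0*(-1))*(-4) + (4 + 2) = 0*(-4) + 6 = 0 + 6 = 6)
((2*(H + 6))*r)*B = ((2*(6 + 6))*(-40))*6 = ((2*12)*(-40))*6 = (24*(-40))*6 = -960*6 = -5760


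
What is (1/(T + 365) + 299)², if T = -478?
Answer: 1141493796/12769 ≈ 89396.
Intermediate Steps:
(1/(T + 365) + 299)² = (1/(-478 + 365) + 299)² = (1/(-113) + 299)² = (-1/113 + 299)² = (33786/113)² = 1141493796/12769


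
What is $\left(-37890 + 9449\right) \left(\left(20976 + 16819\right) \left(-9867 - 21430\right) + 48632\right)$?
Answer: $33640625798003$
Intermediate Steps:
$\left(-37890 + 9449\right) \left(\left(20976 + 16819\right) \left(-9867 - 21430\right) + 48632\right) = - 28441 \left(37795 \left(-31297\right) + 48632\right) = - 28441 \left(-1182870115 + 48632\right) = \left(-28441\right) \left(-1182821483\right) = 33640625798003$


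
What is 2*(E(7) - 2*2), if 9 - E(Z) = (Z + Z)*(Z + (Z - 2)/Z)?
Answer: -206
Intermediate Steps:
E(Z) = 9 - 2*Z*(Z + (-2 + Z)/Z) (E(Z) = 9 - (Z + Z)*(Z + (Z - 2)/Z) = 9 - 2*Z*(Z + (-2 + Z)/Z))
2*(E(7) - 2*2) = 2*((13 - 2*7 - 2*7²) - 2*2) = 2*((13 - 14 - 2*49) - 4) = 2*((13 - 14 - 98) - 4) = 2*(-99 - 4) = 2*(-103) = -206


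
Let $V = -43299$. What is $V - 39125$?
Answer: $-82424$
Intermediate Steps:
$V - 39125 = -43299 - 39125 = -82424$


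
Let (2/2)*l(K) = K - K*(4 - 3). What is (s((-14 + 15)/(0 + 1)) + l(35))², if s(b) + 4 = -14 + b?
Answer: 289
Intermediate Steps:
l(K) = 0 (l(K) = K - K*(4 - 3) = K - K = 0)
s(b) = -18 + b (s(b) = -4 + (-14 + b) = -18 + b)
(s((-14 + 15)/(0 + 1)) + l(35))² = ((-18 + (-14 + 15)/(0 + 1)) + 0)² = ((-18 + 1/1) + 0)² = ((-18 + 1*1) + 0)² = ((-18 + 1) + 0)² = (-17 + 0)² = (-17)² = 289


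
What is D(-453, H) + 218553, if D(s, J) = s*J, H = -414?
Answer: 406095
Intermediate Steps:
D(s, J) = J*s
D(-453, H) + 218553 = -414*(-453) + 218553 = 187542 + 218553 = 406095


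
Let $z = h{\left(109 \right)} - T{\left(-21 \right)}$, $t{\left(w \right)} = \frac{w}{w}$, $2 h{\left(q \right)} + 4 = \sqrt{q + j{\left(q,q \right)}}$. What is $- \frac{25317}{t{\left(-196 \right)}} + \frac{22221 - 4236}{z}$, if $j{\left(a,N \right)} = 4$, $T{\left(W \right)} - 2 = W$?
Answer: $- \frac{25182651}{1043} - \frac{35970 \sqrt{113}}{1043} \approx -24511.0$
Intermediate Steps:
$T{\left(W \right)} = 2 + W$
$h{\left(q \right)} = -2 + \frac{\sqrt{4 + q}}{2}$ ($h{\left(q \right)} = -2 + \frac{\sqrt{q + 4}}{2} = -2 + \frac{\sqrt{4 + q}}{2}$)
$t{\left(w \right)} = 1$
$z = 17 + \frac{\sqrt{113}}{2}$ ($z = \left(-2 + \frac{\sqrt{4 + 109}}{2}\right) - \left(2 - 21\right) = \left(-2 + \frac{\sqrt{113}}{2}\right) - -19 = \left(-2 + \frac{\sqrt{113}}{2}\right) + 19 = 17 + \frac{\sqrt{113}}{2} \approx 22.315$)
$- \frac{25317}{t{\left(-196 \right)}} + \frac{22221 - 4236}{z} = - \frac{25317}{1} + \frac{22221 - 4236}{17 + \frac{\sqrt{113}}{2}} = \left(-25317\right) 1 + \frac{17985}{17 + \frac{\sqrt{113}}{2}} = -25317 + \frac{17985}{17 + \frac{\sqrt{113}}{2}}$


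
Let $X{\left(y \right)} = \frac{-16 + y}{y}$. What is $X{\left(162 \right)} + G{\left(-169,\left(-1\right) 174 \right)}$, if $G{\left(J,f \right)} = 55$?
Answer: $\frac{4528}{81} \approx 55.901$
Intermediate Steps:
$X{\left(y \right)} = \frac{-16 + y}{y}$
$X{\left(162 \right)} + G{\left(-169,\left(-1\right) 174 \right)} = \frac{-16 + 162}{162} + 55 = \frac{1}{162} \cdot 146 + 55 = \frac{73}{81} + 55 = \frac{4528}{81}$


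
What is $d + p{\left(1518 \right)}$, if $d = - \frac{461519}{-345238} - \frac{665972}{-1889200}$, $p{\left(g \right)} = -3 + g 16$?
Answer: $\frac{1980044083171517}{81527953700} \approx 24287.0$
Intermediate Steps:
$p{\left(g \right)} = -3 + 16 g$
$d = \frac{137727567017}{81527953700}$ ($d = \left(-461519\right) \left(- \frac{1}{345238}\right) - - \frac{166493}{472300} = \frac{461519}{345238} + \frac{166493}{472300} = \frac{137727567017}{81527953700} \approx 1.6893$)
$d + p{\left(1518 \right)} = \frac{137727567017}{81527953700} + \left(-3 + 16 \cdot 1518\right) = \frac{137727567017}{81527953700} + \left(-3 + 24288\right) = \frac{137727567017}{81527953700} + 24285 = \frac{1980044083171517}{81527953700}$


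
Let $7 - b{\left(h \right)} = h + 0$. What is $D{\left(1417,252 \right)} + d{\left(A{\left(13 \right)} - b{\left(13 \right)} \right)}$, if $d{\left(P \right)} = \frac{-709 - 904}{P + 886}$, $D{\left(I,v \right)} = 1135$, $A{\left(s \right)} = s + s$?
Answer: $\frac{1040317}{918} \approx 1133.2$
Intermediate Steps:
$b{\left(h \right)} = 7 - h$ ($b{\left(h \right)} = 7 - \left(h + 0\right) = 7 - h$)
$A{\left(s \right)} = 2 s$
$d{\left(P \right)} = - \frac{1613}{886 + P}$
$D{\left(1417,252 \right)} + d{\left(A{\left(13 \right)} - b{\left(13 \right)} \right)} = 1135 - \frac{1613}{886 + \left(2 \cdot 13 - \left(7 - 13\right)\right)} = 1135 - \frac{1613}{886 + \left(26 - \left(7 - 13\right)\right)} = 1135 - \frac{1613}{886 + \left(26 - -6\right)} = 1135 - \frac{1613}{886 + \left(26 + 6\right)} = 1135 - \frac{1613}{886 + 32} = 1135 - \frac{1613}{918} = \frac{1040317}{918}$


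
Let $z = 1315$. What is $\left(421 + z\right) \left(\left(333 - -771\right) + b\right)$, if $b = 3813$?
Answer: $8535912$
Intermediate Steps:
$\left(421 + z\right) \left(\left(333 - -771\right) + b\right) = \left(421 + 1315\right) \left(\left(333 - -771\right) + 3813\right) = 1736 \left(\left(333 + 771\right) + 3813\right) = 1736 \left(1104 + 3813\right) = 1736 \cdot 4917 = 8535912$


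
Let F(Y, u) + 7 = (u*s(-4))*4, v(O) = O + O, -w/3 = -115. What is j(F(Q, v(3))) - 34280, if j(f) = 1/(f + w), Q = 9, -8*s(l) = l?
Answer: -11997999/350 ≈ -34280.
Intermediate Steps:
s(l) = -l/8
w = 345 (w = -3*(-115) = 345)
v(O) = 2*O
F(Y, u) = -7 + 2*u (F(Y, u) = -7 + (u*(-1/8*(-4)))*4 = -7 + (u*(1/2))*4 = -7 + (u/2)*4 = -7 + 2*u)
j(f) = 1/(345 + f) (j(f) = 1/(f + 345) = 1/(345 + f))
j(F(Q, v(3))) - 34280 = 1/(345 + (-7 + 2*(2*3))) - 34280 = 1/(345 + (-7 + 2*6)) - 34280 = 1/(345 + (-7 + 12)) - 34280 = 1/(345 + 5) - 34280 = 1/350 - 34280 = -11997999/350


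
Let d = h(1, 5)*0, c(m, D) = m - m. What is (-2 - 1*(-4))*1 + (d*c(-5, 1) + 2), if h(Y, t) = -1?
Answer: 4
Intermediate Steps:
c(m, D) = 0
d = 0 (d = -1*0 = 0)
(-2 - 1*(-4))*1 + (d*c(-5, 1) + 2) = (-2 - 1*(-4))*1 + (0*0 + 2) = (-2 + 4)*1 + (0 + 2) = 2*1 + 2 = 2 + 2 = 4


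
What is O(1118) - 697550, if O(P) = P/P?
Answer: -697549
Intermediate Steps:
O(P) = 1
O(1118) - 697550 = 1 - 697550 = -697549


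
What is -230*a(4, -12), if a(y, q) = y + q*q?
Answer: -34040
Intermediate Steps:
a(y, q) = y + q**2
-230*a(4, -12) = -230*(4 + (-12)**2) = -230*(4 + 144) = -230*148 = -34040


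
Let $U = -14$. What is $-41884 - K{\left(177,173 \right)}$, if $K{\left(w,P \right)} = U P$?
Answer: $-39462$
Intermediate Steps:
$K{\left(w,P \right)} = - 14 P$
$-41884 - K{\left(177,173 \right)} = -41884 - \left(-14\right) 173 = -41884 - -2422 = -41884 + 2422 = -39462$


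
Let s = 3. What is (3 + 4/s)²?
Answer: 169/9 ≈ 18.778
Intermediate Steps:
(3 + 4/s)² = (3 + 4/3)² = (13/3)² = 169/9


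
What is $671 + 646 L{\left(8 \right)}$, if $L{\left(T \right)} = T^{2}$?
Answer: $42015$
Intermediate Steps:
$671 + 646 L{\left(8 \right)} = 671 + 646 \cdot 8^{2} = 671 + 646 \cdot 64 = 671 + 41344 = 42015$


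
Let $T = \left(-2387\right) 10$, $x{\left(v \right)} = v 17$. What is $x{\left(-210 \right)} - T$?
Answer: $20300$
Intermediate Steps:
$x{\left(v \right)} = 17 v$
$T = -23870$
$x{\left(-210 \right)} - T = 17 \left(-210\right) - -23870 = -3570 + 23870 = 20300$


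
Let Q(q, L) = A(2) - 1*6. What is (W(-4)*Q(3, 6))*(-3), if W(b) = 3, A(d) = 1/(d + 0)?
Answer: 99/2 ≈ 49.500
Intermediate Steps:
A(d) = 1/d
Q(q, L) = -11/2 (Q(q, L) = 1/2 - 1*6 = ½ - 6 = -11/2)
(W(-4)*Q(3, 6))*(-3) = (3*(-11/2))*(-3) = -33/2*(-3) = 99/2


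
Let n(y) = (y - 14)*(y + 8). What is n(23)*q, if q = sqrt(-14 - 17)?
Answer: 279*I*sqrt(31) ≈ 1553.4*I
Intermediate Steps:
n(y) = (-14 + y)*(8 + y)
q = I*sqrt(31) (q = sqrt(-31) = I*sqrt(31) ≈ 5.5678*I)
n(23)*q = (-112 + 23**2 - 6*23)*(I*sqrt(31)) = (-112 + 529 - 138)*(I*sqrt(31)) = 279*(I*sqrt(31)) = 279*I*sqrt(31)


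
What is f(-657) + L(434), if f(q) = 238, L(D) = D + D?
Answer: 1106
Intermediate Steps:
L(D) = 2*D
f(-657) + L(434) = 238 + 2*434 = 238 + 868 = 1106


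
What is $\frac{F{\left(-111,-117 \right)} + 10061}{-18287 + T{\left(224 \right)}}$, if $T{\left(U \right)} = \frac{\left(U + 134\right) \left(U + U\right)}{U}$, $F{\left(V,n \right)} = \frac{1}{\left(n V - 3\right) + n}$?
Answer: $- \frac{129454888}{226086057} \approx -0.57259$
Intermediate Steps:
$F{\left(V,n \right)} = \frac{1}{-3 + n + V n}$ ($F{\left(V,n \right)} = \frac{1}{\left(V n - 3\right) + n} = \frac{1}{\left(-3 + V n\right) + n} = \frac{1}{-3 + n + V n}$)
$T{\left(U \right)} = 268 + 2 U$ ($T{\left(U \right)} = \frac{\left(134 + U\right) 2 U}{U} = \frac{2 U \left(134 + U\right)}{U} = 268 + 2 U$)
$\frac{F{\left(-111,-117 \right)} + 10061}{-18287 + T{\left(224 \right)}} = \frac{\frac{1}{-3 - 117 - -12987} + 10061}{-18287 + \left(268 + 2 \cdot 224\right)} = \frac{\frac{1}{-3 - 117 + 12987} + 10061}{-18287 + \left(268 + 448\right)} = \frac{\frac{1}{12867} + 10061}{-18287 + 716} = \frac{\frac{1}{12867} + 10061}{-17571} = \frac{129454888}{12867} \left(- \frac{1}{17571}\right) = - \frac{129454888}{226086057}$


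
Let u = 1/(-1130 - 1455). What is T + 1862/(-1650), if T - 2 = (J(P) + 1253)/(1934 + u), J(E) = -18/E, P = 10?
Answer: 695877899/458277325 ≈ 1.5185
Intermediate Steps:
u = -1/2585 (u = 1/(-2585) = -1/2585 ≈ -0.00038685)
T = 13233130/4999389 (T = 2 + (-18/10 + 1253)/(1934 - 1/2585) = 2 + (-18*⅒ + 1253)/(4999389/2585) = 2 + (-9/5 + 1253)*(2585/4999389) = 2 + (6256/5)*(2585/4999389) = 2 + 3234352/4999389 = 13233130/4999389 ≈ 2.6469)
T + 1862/(-1650) = 13233130/4999389 + 1862/(-1650) = 13233130/4999389 + 1862*(-1/1650) = 13233130/4999389 - 931/825 = 695877899/458277325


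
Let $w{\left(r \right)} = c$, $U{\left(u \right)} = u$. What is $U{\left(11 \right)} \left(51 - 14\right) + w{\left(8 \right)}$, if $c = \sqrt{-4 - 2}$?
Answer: $407 + i \sqrt{6} \approx 407.0 + 2.4495 i$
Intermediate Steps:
$c = i \sqrt{6}$ ($c = \sqrt{-6} = i \sqrt{6} \approx 2.4495 i$)
$w{\left(r \right)} = i \sqrt{6}$
$U{\left(11 \right)} \left(51 - 14\right) + w{\left(8 \right)} = 11 \left(51 - 14\right) + i \sqrt{6} = 11 \cdot 37 + i \sqrt{6} = 407 + i \sqrt{6}$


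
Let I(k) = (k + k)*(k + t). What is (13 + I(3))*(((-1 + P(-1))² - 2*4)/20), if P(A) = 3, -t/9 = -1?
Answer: -17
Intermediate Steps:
t = 9 (t = -9*(-1) = 9)
I(k) = 2*k*(9 + k) (I(k) = (k + k)*(k + 9) = (2*k)*(9 + k) = 2*k*(9 + k))
(13 + I(3))*(((-1 + P(-1))² - 2*4)/20) = (13 + 2*3*(9 + 3))*(((-1 + 3)² - 2*4)/20) = (13 + 2*3*12)*((2² - 8)*(1/20)) = (13 + 72)*((4 - 8)*(1/20)) = 85*(-4*1/20) = 85*(-⅕) = -17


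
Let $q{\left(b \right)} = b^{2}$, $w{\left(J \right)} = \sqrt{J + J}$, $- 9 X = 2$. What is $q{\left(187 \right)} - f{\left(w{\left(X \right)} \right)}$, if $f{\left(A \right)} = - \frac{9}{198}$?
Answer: $\frac{769319}{22} \approx 34969.0$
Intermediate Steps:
$X = - \frac{2}{9}$ ($X = \left(- \frac{1}{9}\right) 2 = - \frac{2}{9} \approx -0.22222$)
$w{\left(J \right)} = \sqrt{2} \sqrt{J}$ ($w{\left(J \right)} = \sqrt{2 J} = \sqrt{2} \sqrt{J}$)
$f{\left(A \right)} = - \frac{1}{22}$ ($f{\left(A \right)} = \left(-9\right) \frac{1}{198} = - \frac{1}{22}$)
$q{\left(187 \right)} - f{\left(w{\left(X \right)} \right)} = 187^{2} - - \frac{1}{22} = 34969 + \frac{1}{22} = \frac{769319}{22}$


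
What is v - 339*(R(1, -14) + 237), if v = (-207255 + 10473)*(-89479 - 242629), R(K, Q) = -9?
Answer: 65352799164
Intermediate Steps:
v = 65352876456 (v = -196782*(-332108) = 65352876456)
v - 339*(R(1, -14) + 237) = 65352876456 - 339*(-9 + 237) = 65352876456 - 339*228 = 65352876456 - 77292 = 65352799164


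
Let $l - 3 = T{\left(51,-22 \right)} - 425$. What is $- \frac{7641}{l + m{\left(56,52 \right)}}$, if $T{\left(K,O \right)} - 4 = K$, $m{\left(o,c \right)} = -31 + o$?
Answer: $\frac{849}{38} \approx 22.342$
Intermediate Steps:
$T{\left(K,O \right)} = 4 + K$
$l = -367$ ($l = 3 + \left(\left(4 + 51\right) - 425\right) = 3 + \left(55 - 425\right) = 3 - 370 = -367$)
$- \frac{7641}{l + m{\left(56,52 \right)}} = - \frac{7641}{-367 + \left(-31 + 56\right)} = - \frac{7641}{-367 + 25} = - \frac{7641}{-342} = \left(-7641\right) \left(- \frac{1}{342}\right) = \frac{849}{38}$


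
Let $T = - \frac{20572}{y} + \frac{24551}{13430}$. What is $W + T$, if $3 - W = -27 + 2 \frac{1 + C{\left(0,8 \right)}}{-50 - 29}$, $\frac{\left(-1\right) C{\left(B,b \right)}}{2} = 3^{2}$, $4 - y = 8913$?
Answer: $\frac{4032948899}{119647870} \approx 33.707$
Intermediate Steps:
$y = -8909$ ($y = 4 - 8913 = -8909$)
$C{\left(B,b \right)} = -18$ ($C{\left(B,b \right)} = - 2 \cdot 3^{2} = \left(-2\right) 9 = -18$)
$T = \frac{495006819}{119647870}$ ($T = - \frac{20572}{-8909} + \frac{24551}{13430} = \left(-20572\right) \left(- \frac{1}{8909}\right) + 24551 \cdot \frac{1}{13430} = \frac{20572}{8909} + \frac{24551}{13430} = \frac{495006819}{119647870} \approx 4.1372$)
$W = \frac{2336}{79}$ ($W = 3 - \left(-27 + 2 \frac{1 - 18}{-50 - 29}\right) = 3 - \left(-27 + 2 \left(- \frac{17}{-79}\right)\right) = 3 - \left(-27 + 2 \left(\left(-17\right) \left(- \frac{1}{79}\right)\right)\right) = 3 - \left(-27 + 2 \cdot \frac{17}{79}\right) = 3 - \left(-27 + \frac{34}{79}\right) = 3 - - \frac{2099}{79} = 3 + \frac{2099}{79} = \frac{2336}{79} \approx 29.57$)
$W + T = \frac{2336}{79} + \frac{495006819}{119647870} = \frac{4032948899}{119647870}$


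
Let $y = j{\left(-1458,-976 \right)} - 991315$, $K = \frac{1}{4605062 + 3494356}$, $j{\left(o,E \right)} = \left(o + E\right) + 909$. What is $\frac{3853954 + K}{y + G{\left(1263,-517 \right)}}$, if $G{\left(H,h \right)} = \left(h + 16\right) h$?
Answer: $- \frac{31214784398773}{5943539215014} \approx -5.2519$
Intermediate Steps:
$j{\left(o,E \right)} = 909 + E + o$ ($j{\left(o,E \right)} = \left(E + o\right) + 909 = 909 + E + o$)
$K = \frac{1}{8099418} \approx 1.2347 \cdot 10^{-7}$
$y = -992840$ ($y = \left(909 - 976 - 1458\right) - 991315 = -1525 - 991315 = -992840$)
$G{\left(H,h \right)} = h \left(16 + h\right)$ ($G{\left(H,h \right)} = \left(16 + h\right) h = h \left(16 + h\right)$)
$\frac{3853954 + K}{y + G{\left(1263,-517 \right)}} = \frac{3853954 + \frac{1}{8099418}}{-992840 - 517 \left(16 - 517\right)} = \frac{31214784398773}{8099418 \left(-992840 - -259017\right)} = \frac{31214784398773}{8099418 \left(-992840 + 259017\right)} = \frac{31214784398773}{8099418 \left(-733823\right)} = \frac{31214784398773}{8099418} \left(- \frac{1}{733823}\right) = - \frac{31214784398773}{5943539215014}$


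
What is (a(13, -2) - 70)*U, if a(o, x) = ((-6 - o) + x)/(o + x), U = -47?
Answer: 37177/11 ≈ 3379.7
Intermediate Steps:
a(o, x) = (-6 + x - o)/(o + x)
(a(13, -2) - 70)*U = ((-6 - 2 - 1*13)/(13 - 2) - 70)*(-47) = ((-6 - 2 - 13)/11 - 70)*(-47) = ((1/11)*(-21) - 70)*(-47) = (-21/11 - 70)*(-47) = -791/11*(-47) = 37177/11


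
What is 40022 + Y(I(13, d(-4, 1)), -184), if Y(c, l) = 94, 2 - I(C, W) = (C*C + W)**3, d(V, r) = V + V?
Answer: 40116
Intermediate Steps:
d(V, r) = 2*V
I(C, W) = 2 - (W + C**2)**3 (I(C, W) = 2 - (C*C + W)**3 = 2 - (C**2 + W)**3 = 2 - (W + C**2)**3)
40022 + Y(I(13, d(-4, 1)), -184) = 40022 + 94 = 40116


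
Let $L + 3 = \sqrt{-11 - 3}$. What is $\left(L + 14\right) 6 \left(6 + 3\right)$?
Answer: $594 + 54 i \sqrt{14} \approx 594.0 + 202.05 i$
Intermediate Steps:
$L = -3 + i \sqrt{14}$ ($L = -3 + \sqrt{-11 - 3} = -3 + \sqrt{-14} = -3 + i \sqrt{14} \approx -3.0 + 3.7417 i$)
$\left(L + 14\right) 6 \left(6 + 3\right) = \left(\left(-3 + i \sqrt{14}\right) + 14\right) 6 \left(6 + 3\right) = \left(11 + i \sqrt{14}\right) 6 \cdot 9 = \left(11 + i \sqrt{14}\right) 54 = 594 + 54 i \sqrt{14}$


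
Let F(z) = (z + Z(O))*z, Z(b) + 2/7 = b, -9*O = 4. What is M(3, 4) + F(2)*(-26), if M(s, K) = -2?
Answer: -4286/63 ≈ -68.032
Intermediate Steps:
O = -4/9 (O = -⅑*4 = -4/9 ≈ -0.44444)
Z(b) = -2/7 + b
F(z) = z*(-46/63 + z) (F(z) = (z + (-2/7 - 4/9))*z = (z - 46/63)*z = (-46/63 + z)*z = z*(-46/63 + z))
M(3, 4) + F(2)*(-26) = -2 + ((1/63)*2*(-46 + 63*2))*(-26) = -2 + ((1/63)*2*(-46 + 126))*(-26) = -2 + ((1/63)*2*80)*(-26) = -2 + (160/63)*(-26) = -2 - 4160/63 = -4286/63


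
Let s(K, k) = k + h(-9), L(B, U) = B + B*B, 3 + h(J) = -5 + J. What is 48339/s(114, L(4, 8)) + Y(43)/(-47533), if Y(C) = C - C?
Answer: 16113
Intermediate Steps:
h(J) = -8 + J (h(J) = -3 + (-5 + J) = -8 + J)
L(B, U) = B + B**2
Y(C) = 0
s(K, k) = -17 + k (s(K, k) = k + (-8 - 9) = k - 17 = -17 + k)
48339/s(114, L(4, 8)) + Y(43)/(-47533) = 48339/(-17 + 4*(1 + 4)) + 0/(-47533) = 48339/(-17 + 4*5) + 0*(-1/47533) = 48339/(-17 + 20) + 0 = 48339/3 + 0 = 48339*(1/3) + 0 = 16113 + 0 = 16113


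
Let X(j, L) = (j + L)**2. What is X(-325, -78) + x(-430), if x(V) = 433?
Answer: 162842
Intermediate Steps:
X(j, L) = (L + j)**2
X(-325, -78) + x(-430) = (-78 - 325)**2 + 433 = (-403)**2 + 433 = 162409 + 433 = 162842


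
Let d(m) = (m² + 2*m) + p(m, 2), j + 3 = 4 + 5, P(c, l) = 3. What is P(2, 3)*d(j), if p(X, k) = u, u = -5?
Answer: 129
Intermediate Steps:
j = 6 (j = -3 + (4 + 5) = -3 + 9 = 6)
p(X, k) = -5
d(m) = -5 + m² + 2*m (d(m) = (m² + 2*m) - 5 = -5 + m² + 2*m)
P(2, 3)*d(j) = 3*(-5 + 6² + 2*6) = 3*(-5 + 36 + 12) = 3*43 = 129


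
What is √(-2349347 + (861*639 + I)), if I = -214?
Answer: I*√1799382 ≈ 1341.4*I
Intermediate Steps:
√(-2349347 + (861*639 + I)) = √(-2349347 + (861*639 - 214)) = √(-2349347 + (550179 - 214)) = √(-2349347 + 549965) = √(-1799382) = I*√1799382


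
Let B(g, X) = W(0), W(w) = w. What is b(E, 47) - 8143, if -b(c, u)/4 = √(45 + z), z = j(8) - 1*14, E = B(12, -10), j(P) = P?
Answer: -8143 - 4*√39 ≈ -8168.0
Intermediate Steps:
B(g, X) = 0
E = 0
z = -6 (z = 8 - 1*14 = 8 - 14 = -6)
b(c, u) = -4*√39 (b(c, u) = -4*√(45 - 6) = -4*√39)
b(E, 47) - 8143 = -4*√39 - 8143 = -8143 - 4*√39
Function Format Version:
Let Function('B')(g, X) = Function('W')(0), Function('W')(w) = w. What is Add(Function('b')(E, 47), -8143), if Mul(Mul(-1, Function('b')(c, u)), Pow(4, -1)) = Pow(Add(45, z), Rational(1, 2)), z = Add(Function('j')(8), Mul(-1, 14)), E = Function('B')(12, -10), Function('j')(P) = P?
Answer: Add(-8143, Mul(-4, Pow(39, Rational(1, 2)))) ≈ -8168.0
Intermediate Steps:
Function('B')(g, X) = 0
E = 0
z = -6 (z = Add(8, Mul(-1, 14)) = Add(8, -14) = -6)
Function('b')(c, u) = Mul(-4, Pow(39, Rational(1, 2))) (Function('b')(c, u) = Mul(-4, Pow(Add(45, -6), Rational(1, 2))) = Mul(-4, Pow(39, Rational(1, 2))))
Add(Function('b')(E, 47), -8143) = Add(Mul(-4, Pow(39, Rational(1, 2))), -8143) = Add(-8143, Mul(-4, Pow(39, Rational(1, 2))))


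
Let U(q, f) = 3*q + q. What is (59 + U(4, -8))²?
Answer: 5625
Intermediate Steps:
U(q, f) = 4*q
(59 + U(4, -8))² = (59 + 4*4)² = (59 + 16)² = 75² = 5625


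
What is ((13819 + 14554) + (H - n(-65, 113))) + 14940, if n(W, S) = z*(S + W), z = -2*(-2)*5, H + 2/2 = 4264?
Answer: 46616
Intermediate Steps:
H = 4263 (H = -1 + 4264 = 4263)
z = 20 (z = 4*5 = 20)
n(W, S) = 20*S + 20*W (n(W, S) = 20*(S + W) = 20*S + 20*W)
((13819 + 14554) + (H - n(-65, 113))) + 14940 = ((13819 + 14554) + (4263 - (20*113 + 20*(-65)))) + 14940 = (28373 + (4263 - (2260 - 1300))) + 14940 = (28373 + (4263 - 1*960)) + 14940 = (28373 + (4263 - 960)) + 14940 = (28373 + 3303) + 14940 = 31676 + 14940 = 46616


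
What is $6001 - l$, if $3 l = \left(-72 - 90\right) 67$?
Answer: $9619$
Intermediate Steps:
$l = -3618$ ($l = \frac{\left(-72 - 90\right) 67}{3} = \frac{\left(-162\right) 67}{3} = \frac{1}{3} \left(-10854\right) = -3618$)
$6001 - l = 6001 - -3618 = 6001 + 3618 = 9619$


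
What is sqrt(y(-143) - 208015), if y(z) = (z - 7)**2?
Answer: I*sqrt(185515) ≈ 430.71*I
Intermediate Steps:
y(z) = (-7 + z)**2
sqrt(y(-143) - 208015) = sqrt((-7 - 143)**2 - 208015) = sqrt((-150)**2 - 208015) = sqrt(22500 - 208015) = sqrt(-185515) = I*sqrt(185515)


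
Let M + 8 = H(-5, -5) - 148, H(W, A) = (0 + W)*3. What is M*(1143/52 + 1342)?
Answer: -12128517/52 ≈ -2.3324e+5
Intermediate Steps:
H(W, A) = 3*W (H(W, A) = W*3 = 3*W)
M = -171 (M = -8 + (3*(-5) - 148) = -8 + (-15 - 148) = -8 - 163 = -171)
M*(1143/52 + 1342) = -171*(1143/52 + 1342) = -171*70927/52 = -12128517/52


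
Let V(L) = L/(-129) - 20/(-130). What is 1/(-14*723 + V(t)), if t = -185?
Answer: -1677/16971931 ≈ -9.8810e-5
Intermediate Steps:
V(L) = 2/13 - L/129 (V(L) = L*(-1/129) - 20*(-1/130) = -L/129 + 2/13 = 2/13 - L/129)
1/(-14*723 + V(t)) = 1/(-14*723 + (2/13 - 1/129*(-185))) = 1/(-10122 + (2/13 + 185/129)) = 1/(-10122 + 2663/1677) = 1/(-16971931/1677) = -1677/16971931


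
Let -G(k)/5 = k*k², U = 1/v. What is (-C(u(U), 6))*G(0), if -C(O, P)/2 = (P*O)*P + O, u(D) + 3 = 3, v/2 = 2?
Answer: 0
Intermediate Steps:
v = 4 (v = 2*2 = 4)
U = ¼ (U = 1/4 = ¼ ≈ 0.25000)
u(D) = 0 (u(D) = -3 + 3 = 0)
C(O, P) = -2*O - 2*O*P² (C(O, P) = -2*((P*O)*P + O) = -2*((O*P)*P + O) = -2*(O*P² + O) = -2*(O + O*P²) = -2*O - 2*O*P²)
G(k) = -5*k³ (G(k) = -5*k*k² = -5*k³)
(-C(u(U), 6))*G(0) = (-(-2)*0*(1 + 6²))*(-5*0³) = (-(-2)*0*(1 + 36))*(-5*0) = -(-2)*0*37*0 = -1*0*0 = 0*0 = 0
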